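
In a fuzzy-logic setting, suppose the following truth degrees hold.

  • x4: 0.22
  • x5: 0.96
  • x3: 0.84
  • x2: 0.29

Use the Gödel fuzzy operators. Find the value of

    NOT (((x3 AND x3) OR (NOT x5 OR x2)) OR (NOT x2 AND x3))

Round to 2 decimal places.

0.16

x3 AND x3 = min(a, b) on (0.84, 0.84) = 0.84
NOT x5 = 1 − 0.96 = 0.04
NOT x5 OR x2 = max(a, b) on (0.04, 0.29) = 0.29
(x3 AND x3) OR (NOT x5 OR x2) = max(a, b) on (0.84, 0.29) = 0.84
NOT x2 = 1 − 0.29 = 0.71
NOT x2 AND x3 = min(a, b) on (0.71, 0.84) = 0.71
((x3 AND x3) OR (NOT x5 OR x2)) OR (NOT x2 AND x3) = max(a, b) on (0.84, 0.71) = 0.84
NOT (((x3 AND x3) OR (NOT x5 OR x2)) OR (NOT x2 AND x3)) = 1 − 0.84 = 0.16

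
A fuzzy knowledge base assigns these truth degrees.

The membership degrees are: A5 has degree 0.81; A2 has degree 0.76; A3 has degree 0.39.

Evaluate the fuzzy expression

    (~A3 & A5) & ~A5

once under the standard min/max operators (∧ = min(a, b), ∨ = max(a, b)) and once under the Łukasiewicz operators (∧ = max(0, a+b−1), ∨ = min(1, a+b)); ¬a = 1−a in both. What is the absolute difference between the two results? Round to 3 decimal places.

0.190

Under standard min/max:
  ~A3 = 1 − 0.39 = 0.61
  ~A3 & A5 = min(a, b) on (0.61, 0.81) = 0.61
  ~A5 = 1 − 0.81 = 0.19
  (~A3 & A5) & ~A5 = min(a, b) on (0.61, 0.19) = 0.19
  → value = 0.1900
Under Łukasiewicz:
  ~A3 = 1 − 0.39 = 0.61
  ~A3 & A5 = max(0, a+b−1) on (0.61, 0.81) = 0.42
  ~A5 = 1 − 0.81 = 0.19
  (~A3 & A5) & ~A5 = max(0, a+b−1) on (0.42, 0.19) = 0.00
  → value = 0.0000
|0.1900 − 0.0000| = 0.190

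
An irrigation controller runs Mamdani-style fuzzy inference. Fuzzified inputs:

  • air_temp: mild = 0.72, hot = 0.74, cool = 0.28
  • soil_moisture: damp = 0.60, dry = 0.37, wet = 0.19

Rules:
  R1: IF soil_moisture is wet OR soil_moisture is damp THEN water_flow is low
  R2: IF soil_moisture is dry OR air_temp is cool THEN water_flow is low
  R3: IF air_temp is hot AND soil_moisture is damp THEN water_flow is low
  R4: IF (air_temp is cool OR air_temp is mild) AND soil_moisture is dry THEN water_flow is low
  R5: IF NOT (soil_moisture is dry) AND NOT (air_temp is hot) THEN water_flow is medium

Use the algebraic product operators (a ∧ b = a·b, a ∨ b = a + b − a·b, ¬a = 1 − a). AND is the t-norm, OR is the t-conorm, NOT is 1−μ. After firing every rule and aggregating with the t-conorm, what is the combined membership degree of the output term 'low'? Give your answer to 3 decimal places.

R1: wet=0.19, damp=0.60; OR[a + b − a·b] → w = 0.6760
R2: dry=0.37, cool=0.28; OR[a + b − a·b] → w = 0.5464
R3: hot=0.74, damp=0.60; AND[a·b] → w = 0.4440
R4: (cool=0.28 OR mild=0.72) = 0.7984; AND[a·b] with dry=0.37 → w = 0.2954
R5: ¬dry=1−0.37=0.63, ¬hot=1−0.74=0.26; AND[a·b] → w = 0.1638
Rules with consequent 'low': {R1, R2, R3, R4} → strengths 0.6760, 0.5464, 0.4440, 0.2954
Aggregate via t-conorm [a + b − a·b]: 0.9424

0.942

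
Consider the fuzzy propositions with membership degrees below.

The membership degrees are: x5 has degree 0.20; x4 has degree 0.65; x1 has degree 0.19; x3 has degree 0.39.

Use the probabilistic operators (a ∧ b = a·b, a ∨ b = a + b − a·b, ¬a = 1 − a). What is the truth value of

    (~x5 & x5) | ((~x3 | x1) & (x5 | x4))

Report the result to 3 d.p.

0.574

~x5 = 1 − 0.2000 = 0.8000
~x5 & x5 = a·b on (0.8000, 0.2000) = 0.1600
~x3 = 1 − 0.3900 = 0.6100
~x3 | x1 = a + b − a·b on (0.6100, 0.1900) = 0.6841
x5 | x4 = a + b − a·b on (0.2000, 0.6500) = 0.7200
(~x3 | x1) & (x5 | x4) = a·b on (0.6841, 0.7200) = 0.4926
(~x5 & x5) | ((~x3 | x1) & (x5 | x4)) = a + b − a·b on (0.1600, 0.4926) = 0.5737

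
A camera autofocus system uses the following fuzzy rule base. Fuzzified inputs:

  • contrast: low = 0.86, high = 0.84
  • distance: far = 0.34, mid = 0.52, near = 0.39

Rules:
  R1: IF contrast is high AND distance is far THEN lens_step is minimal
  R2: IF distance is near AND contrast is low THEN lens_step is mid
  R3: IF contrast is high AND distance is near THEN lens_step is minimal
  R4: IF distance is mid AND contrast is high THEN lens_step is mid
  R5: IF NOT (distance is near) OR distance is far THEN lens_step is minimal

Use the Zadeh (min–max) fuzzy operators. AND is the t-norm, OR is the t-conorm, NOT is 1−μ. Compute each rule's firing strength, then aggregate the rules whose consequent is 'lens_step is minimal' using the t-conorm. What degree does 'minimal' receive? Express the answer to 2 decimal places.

0.61

R1: high=0.84, far=0.34; AND[min(a, b)] → w = 0.34
R2: near=0.39, low=0.86; AND[min(a, b)] → w = 0.39
R3: high=0.84, near=0.39; AND[min(a, b)] → w = 0.39
R4: mid=0.52, high=0.84; AND[min(a, b)] → w = 0.52
R5: ¬near=1−0.39=0.61, far=0.34; OR[max(a, b)] → w = 0.61
Rules with consequent 'minimal': {R1, R3, R5} → strengths 0.34, 0.39, 0.61
Aggregate via t-conorm [max(a, b)]: 0.61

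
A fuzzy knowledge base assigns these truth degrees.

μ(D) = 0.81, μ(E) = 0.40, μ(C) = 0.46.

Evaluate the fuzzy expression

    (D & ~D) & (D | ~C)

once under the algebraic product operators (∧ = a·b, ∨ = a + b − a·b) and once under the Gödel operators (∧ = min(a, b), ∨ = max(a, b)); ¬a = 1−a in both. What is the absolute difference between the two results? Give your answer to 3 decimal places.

Under algebraic product:
  ~D = 1 − 0.8100 = 0.1900
  D & ~D = a·b on (0.8100, 0.1900) = 0.1539
  ~C = 1 − 0.4600 = 0.5400
  D | ~C = a + b − a·b on (0.8100, 0.5400) = 0.9126
  (D & ~D) & (D | ~C) = a·b on (0.1539, 0.9126) = 0.1404
  → value = 0.1404
Under Gödel:
  ~D = 1 − 0.81 = 0.19
  D & ~D = min(a, b) on (0.81, 0.19) = 0.19
  ~C = 1 − 0.46 = 0.54
  D | ~C = max(a, b) on (0.81, 0.54) = 0.81
  (D & ~D) & (D | ~C) = min(a, b) on (0.19, 0.81) = 0.19
  → value = 0.1900
|0.1404 − 0.1900| = 0.050

0.050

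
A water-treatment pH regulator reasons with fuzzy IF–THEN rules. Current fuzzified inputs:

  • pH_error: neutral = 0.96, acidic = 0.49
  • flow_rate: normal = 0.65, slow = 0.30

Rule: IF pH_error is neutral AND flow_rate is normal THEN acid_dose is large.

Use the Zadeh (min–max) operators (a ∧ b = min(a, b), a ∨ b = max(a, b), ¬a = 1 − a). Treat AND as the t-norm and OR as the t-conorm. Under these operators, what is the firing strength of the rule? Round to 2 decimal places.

0.65

firing strength: neutral=0.96, normal=0.65; AND[min(a, b)] → w = 0.65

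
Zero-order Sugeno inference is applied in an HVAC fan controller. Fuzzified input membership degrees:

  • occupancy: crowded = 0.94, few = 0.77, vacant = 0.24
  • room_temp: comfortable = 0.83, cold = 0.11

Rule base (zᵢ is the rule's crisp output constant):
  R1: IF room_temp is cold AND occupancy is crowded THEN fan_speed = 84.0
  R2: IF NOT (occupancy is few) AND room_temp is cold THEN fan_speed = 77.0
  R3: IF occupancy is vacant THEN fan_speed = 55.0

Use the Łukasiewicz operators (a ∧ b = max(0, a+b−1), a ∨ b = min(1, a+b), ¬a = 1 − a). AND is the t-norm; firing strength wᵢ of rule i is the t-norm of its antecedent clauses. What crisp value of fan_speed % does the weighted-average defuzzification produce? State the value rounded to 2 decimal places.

R1 (z=84.0): cold=0.11, crowded=0.94; AND[max(0, a+b−1)] → w = 0.05
R2 (z=77.0): ¬few=1−0.77=0.23, cold=0.11; AND[max(0, a+b−1)] → w = 0.00
R3 (z=55.0): vacant=0.24 → w = 0.24
Weighted average = (0.05·84.0 + 0.00·77.0 + 0.24·55.0) / (0.05 + 0.00 + 0.24)
  = 17.4000 / 0.2900 = 60.00

60.00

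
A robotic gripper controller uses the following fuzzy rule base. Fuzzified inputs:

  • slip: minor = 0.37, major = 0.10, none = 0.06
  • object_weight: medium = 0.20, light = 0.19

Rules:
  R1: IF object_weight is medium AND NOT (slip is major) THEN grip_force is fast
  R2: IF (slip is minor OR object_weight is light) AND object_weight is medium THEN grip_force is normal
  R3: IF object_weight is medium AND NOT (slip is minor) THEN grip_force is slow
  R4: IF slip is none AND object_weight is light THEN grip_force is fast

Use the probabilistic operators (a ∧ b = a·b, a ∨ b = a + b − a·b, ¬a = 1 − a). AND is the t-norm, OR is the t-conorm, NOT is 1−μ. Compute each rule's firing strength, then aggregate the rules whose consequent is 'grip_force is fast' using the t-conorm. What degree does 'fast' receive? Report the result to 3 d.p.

R1: medium=0.20, ¬major=1−0.10=0.90; AND[a·b] → w = 0.1800
R2: (minor=0.37 OR light=0.19) = 0.4897; AND[a·b] with medium=0.20 → w = 0.0979
R3: medium=0.20, ¬minor=1−0.37=0.63; AND[a·b] → w = 0.1260
R4: none=0.06, light=0.19; AND[a·b] → w = 0.0114
Rules with consequent 'fast': {R1, R4} → strengths 0.1800, 0.0114
Aggregate via t-conorm [a + b − a·b]: 0.1893

0.189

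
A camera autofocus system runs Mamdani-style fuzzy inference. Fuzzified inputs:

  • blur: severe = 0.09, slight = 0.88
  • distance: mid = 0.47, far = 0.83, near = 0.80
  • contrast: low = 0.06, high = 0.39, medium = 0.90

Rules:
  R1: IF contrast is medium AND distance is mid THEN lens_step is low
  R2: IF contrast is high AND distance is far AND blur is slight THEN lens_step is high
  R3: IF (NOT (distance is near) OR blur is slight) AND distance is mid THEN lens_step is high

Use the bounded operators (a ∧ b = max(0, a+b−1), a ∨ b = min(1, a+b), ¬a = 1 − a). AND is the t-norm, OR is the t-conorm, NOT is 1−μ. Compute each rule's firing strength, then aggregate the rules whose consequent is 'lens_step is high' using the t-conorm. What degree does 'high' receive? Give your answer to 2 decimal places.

0.57

R1: medium=0.90, mid=0.47; AND[max(0, a+b−1)] → w = 0.37
R2: high=0.39, far=0.83, slight=0.88; AND[max(0, a+b−1)] → w = 0.10
R3: (¬near=1−0.80=0.20 OR slight=0.88) = 1.00; AND[max(0, a+b−1)] with mid=0.47 → w = 0.47
Rules with consequent 'high': {R2, R3} → strengths 0.10, 0.47
Aggregate via t-conorm [min(1, a+b)]: 0.57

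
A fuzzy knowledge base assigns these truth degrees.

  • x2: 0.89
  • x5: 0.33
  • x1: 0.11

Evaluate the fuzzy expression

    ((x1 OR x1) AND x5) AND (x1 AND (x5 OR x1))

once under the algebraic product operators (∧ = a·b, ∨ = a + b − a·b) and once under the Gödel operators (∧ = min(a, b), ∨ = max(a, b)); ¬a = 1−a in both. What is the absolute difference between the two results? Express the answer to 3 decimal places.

Under algebraic product:
  x1 OR x1 = a + b − a·b on (0.1100, 0.1100) = 0.2079
  (x1 OR x1) AND x5 = a·b on (0.2079, 0.3300) = 0.0686
  x5 OR x1 = a + b − a·b on (0.3300, 0.1100) = 0.4037
  x1 AND (x5 OR x1) = a·b on (0.1100, 0.4037) = 0.0444
  ((x1 OR x1) AND x5) AND (x1 AND (x5 OR x1)) = a·b on (0.0686, 0.0444) = 0.0030
  → value = 0.0030
Under Gödel:
  x1 OR x1 = max(a, b) on (0.11, 0.11) = 0.11
  (x1 OR x1) AND x5 = min(a, b) on (0.11, 0.33) = 0.11
  x5 OR x1 = max(a, b) on (0.33, 0.11) = 0.33
  x1 AND (x5 OR x1) = min(a, b) on (0.11, 0.33) = 0.11
  ((x1 OR x1) AND x5) AND (x1 AND (x5 OR x1)) = min(a, b) on (0.11, 0.11) = 0.11
  → value = 0.1100
|0.0030 − 0.1100| = 0.107

0.107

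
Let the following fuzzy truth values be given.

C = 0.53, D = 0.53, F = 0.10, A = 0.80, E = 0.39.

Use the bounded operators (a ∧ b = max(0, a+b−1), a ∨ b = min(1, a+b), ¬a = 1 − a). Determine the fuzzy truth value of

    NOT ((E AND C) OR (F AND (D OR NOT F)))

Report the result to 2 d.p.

0.90

E AND C = max(0, a+b−1) on (0.39, 0.53) = 0.00
NOT F = 1 − 0.10 = 0.90
D OR NOT F = min(1, a+b) on (0.53, 0.90) = 1.00
F AND (D OR NOT F) = max(0, a+b−1) on (0.10, 1.00) = 0.10
(E AND C) OR (F AND (D OR NOT F)) = min(1, a+b) on (0.00, 0.10) = 0.10
NOT ((E AND C) OR (F AND (D OR NOT F))) = 1 − 0.10 = 0.90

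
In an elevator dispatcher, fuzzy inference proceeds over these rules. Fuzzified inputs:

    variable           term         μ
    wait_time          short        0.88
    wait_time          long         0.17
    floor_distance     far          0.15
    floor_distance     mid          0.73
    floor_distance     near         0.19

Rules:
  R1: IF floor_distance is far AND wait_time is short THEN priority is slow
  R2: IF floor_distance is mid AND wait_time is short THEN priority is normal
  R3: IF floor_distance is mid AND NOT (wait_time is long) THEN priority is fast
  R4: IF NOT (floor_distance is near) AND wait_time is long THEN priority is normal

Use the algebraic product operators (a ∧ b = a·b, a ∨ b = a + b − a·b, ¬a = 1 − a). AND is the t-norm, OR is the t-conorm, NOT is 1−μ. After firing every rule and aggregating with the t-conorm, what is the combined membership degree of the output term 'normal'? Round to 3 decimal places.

0.692

R1: far=0.15, short=0.88; AND[a·b] → w = 0.1320
R2: mid=0.73, short=0.88; AND[a·b] → w = 0.6424
R3: mid=0.73, ¬long=1−0.17=0.83; AND[a·b] → w = 0.6059
R4: ¬near=1−0.19=0.81, long=0.17; AND[a·b] → w = 0.1377
Rules with consequent 'normal': {R2, R4} → strengths 0.6424, 0.1377
Aggregate via t-conorm [a + b − a·b]: 0.6916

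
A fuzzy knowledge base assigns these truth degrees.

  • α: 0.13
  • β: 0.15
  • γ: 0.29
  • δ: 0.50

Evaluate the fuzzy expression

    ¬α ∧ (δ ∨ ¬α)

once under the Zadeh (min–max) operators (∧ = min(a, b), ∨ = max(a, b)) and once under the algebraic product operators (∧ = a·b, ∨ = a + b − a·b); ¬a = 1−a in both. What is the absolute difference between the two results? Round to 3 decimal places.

Under Zadeh (min–max):
  ¬α = 1 − 0.13 = 0.87
  ¬α = 1 − 0.13 = 0.87
  δ ∨ ¬α = max(a, b) on (0.50, 0.87) = 0.87
  ¬α ∧ (δ ∨ ¬α) = min(a, b) on (0.87, 0.87) = 0.87
  → value = 0.8700
Under algebraic product:
  ¬α = 1 − 0.1300 = 0.8700
  ¬α = 1 − 0.1300 = 0.8700
  δ ∨ ¬α = a + b − a·b on (0.5000, 0.8700) = 0.9350
  ¬α ∧ (δ ∨ ¬α) = a·b on (0.8700, 0.9350) = 0.8135
  → value = 0.8135
|0.8700 − 0.8135| = 0.057

0.057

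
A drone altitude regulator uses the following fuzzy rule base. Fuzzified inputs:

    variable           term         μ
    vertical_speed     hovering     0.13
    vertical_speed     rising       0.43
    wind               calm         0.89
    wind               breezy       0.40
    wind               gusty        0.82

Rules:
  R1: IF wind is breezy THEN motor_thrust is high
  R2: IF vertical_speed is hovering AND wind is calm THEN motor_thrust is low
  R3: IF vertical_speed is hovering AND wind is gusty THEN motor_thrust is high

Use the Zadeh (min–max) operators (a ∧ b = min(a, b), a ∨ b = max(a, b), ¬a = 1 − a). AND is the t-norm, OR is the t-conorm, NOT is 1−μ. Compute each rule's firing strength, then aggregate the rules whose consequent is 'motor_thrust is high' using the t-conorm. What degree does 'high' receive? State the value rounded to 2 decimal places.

R1: breezy=0.40 → w = 0.40
R2: hovering=0.13, calm=0.89; AND[min(a, b)] → w = 0.13
R3: hovering=0.13, gusty=0.82; AND[min(a, b)] → w = 0.13
Rules with consequent 'high': {R1, R3} → strengths 0.40, 0.13
Aggregate via t-conorm [max(a, b)]: 0.40

0.40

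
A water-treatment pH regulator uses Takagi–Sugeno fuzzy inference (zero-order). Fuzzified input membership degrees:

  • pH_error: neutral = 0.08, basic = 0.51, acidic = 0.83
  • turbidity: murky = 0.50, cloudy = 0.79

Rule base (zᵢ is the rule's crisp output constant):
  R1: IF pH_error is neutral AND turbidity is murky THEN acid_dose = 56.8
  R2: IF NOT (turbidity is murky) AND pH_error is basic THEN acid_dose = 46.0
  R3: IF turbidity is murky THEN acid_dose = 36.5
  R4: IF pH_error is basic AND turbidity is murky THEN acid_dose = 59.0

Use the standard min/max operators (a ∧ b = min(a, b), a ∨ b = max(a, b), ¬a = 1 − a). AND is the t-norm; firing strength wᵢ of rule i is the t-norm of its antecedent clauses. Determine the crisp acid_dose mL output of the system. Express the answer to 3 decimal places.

47.654

R1 (z=56.8): neutral=0.08, murky=0.50; AND[min(a, b)] → w = 0.08
R2 (z=46.0): ¬murky=1−0.50=0.50, basic=0.51; AND[min(a, b)] → w = 0.50
R3 (z=36.5): murky=0.50 → w = 0.50
R4 (z=59.0): basic=0.51, murky=0.50; AND[min(a, b)] → w = 0.50
Weighted average = (0.08·56.8 + 0.50·46.0 + 0.50·36.5 + 0.50·59.0) / (0.08 + 0.50 + 0.50 + 0.50)
  = 75.2940 / 1.5800 = 47.654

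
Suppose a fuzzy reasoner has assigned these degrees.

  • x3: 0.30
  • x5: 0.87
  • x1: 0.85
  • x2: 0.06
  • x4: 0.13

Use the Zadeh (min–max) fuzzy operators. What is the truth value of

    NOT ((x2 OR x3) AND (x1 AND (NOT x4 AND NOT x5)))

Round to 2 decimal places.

0.87

x2 OR x3 = max(a, b) on (0.06, 0.30) = 0.30
NOT x4 = 1 − 0.13 = 0.87
NOT x5 = 1 − 0.87 = 0.13
NOT x4 AND NOT x5 = min(a, b) on (0.87, 0.13) = 0.13
x1 AND (NOT x4 AND NOT x5) = min(a, b) on (0.85, 0.13) = 0.13
(x2 OR x3) AND (x1 AND (NOT x4 AND NOT x5)) = min(a, b) on (0.30, 0.13) = 0.13
NOT ((x2 OR x3) AND (x1 AND (NOT x4 AND NOT x5))) = 1 − 0.13 = 0.87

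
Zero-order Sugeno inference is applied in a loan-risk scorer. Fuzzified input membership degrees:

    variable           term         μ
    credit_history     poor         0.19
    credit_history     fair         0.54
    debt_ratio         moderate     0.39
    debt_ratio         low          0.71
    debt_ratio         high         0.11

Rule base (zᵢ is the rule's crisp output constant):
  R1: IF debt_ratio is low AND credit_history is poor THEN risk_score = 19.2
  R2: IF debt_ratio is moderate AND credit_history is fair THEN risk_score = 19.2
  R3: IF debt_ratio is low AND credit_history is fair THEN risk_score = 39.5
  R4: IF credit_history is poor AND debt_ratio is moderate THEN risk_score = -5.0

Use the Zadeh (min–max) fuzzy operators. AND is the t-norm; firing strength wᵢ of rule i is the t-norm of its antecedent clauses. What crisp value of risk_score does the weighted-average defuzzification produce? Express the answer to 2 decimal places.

R1 (z=19.2): low=0.71, poor=0.19; AND[min(a, b)] → w = 0.19
R2 (z=19.2): moderate=0.39, fair=0.54; AND[min(a, b)] → w = 0.39
R3 (z=39.5): low=0.71, fair=0.54; AND[min(a, b)] → w = 0.54
R4 (z=-5.0): poor=0.19, moderate=0.39; AND[min(a, b)] → w = 0.19
Weighted average = (0.19·19.2 + 0.39·19.2 + 0.54·39.5 + 0.19·-5.0) / (0.19 + 0.39 + 0.54 + 0.19)
  = 31.5160 / 1.3100 = 24.06

24.06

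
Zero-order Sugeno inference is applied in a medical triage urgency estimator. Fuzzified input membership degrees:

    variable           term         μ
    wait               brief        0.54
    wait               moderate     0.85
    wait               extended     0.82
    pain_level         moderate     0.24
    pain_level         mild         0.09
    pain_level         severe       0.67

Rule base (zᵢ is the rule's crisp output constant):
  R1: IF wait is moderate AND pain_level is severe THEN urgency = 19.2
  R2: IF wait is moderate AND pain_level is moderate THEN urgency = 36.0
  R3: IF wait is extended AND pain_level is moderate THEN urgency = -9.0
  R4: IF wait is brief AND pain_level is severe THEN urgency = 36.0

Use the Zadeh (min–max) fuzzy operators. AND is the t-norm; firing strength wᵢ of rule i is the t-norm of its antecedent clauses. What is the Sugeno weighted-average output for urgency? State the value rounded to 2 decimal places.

R1 (z=19.2): moderate=0.85, severe=0.67; AND[min(a, b)] → w = 0.67
R2 (z=36.0): moderate=0.85, moderate=0.24; AND[min(a, b)] → w = 0.24
R3 (z=-9.0): extended=0.82, moderate=0.24; AND[min(a, b)] → w = 0.24
R4 (z=36.0): brief=0.54, severe=0.67; AND[min(a, b)] → w = 0.54
Weighted average = (0.67·19.2 + 0.24·36.0 + 0.24·-9.0 + 0.54·36.0) / (0.67 + 0.24 + 0.24 + 0.54)
  = 38.7840 / 1.6900 = 22.95

22.95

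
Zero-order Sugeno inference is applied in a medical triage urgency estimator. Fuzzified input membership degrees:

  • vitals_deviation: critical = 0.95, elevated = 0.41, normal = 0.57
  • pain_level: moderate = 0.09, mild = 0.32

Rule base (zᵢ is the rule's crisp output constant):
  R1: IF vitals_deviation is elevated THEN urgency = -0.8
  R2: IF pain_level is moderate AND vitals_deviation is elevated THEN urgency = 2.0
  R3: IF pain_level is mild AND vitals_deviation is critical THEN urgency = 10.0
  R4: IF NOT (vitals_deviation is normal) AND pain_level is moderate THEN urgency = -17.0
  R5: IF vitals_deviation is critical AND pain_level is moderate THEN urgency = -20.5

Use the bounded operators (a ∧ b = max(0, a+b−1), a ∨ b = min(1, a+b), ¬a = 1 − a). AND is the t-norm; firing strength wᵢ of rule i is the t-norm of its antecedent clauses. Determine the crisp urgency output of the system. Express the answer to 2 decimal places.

R1 (z=-0.8): elevated=0.41 → w = 0.41
R2 (z=2.0): moderate=0.09, elevated=0.41; AND[max(0, a+b−1)] → w = 0.00
R3 (z=10.0): mild=0.32, critical=0.95; AND[max(0, a+b−1)] → w = 0.27
R4 (z=-17.0): ¬normal=1−0.57=0.43, moderate=0.09; AND[max(0, a+b−1)] → w = 0.00
R5 (z=-20.5): critical=0.95, moderate=0.09; AND[max(0, a+b−1)] → w = 0.04
Weighted average = (0.41·-0.8 + 0.00·2.0 + 0.27·10.0 + 0.00·-17.0 + 0.04·-20.5) / (0.41 + 0.00 + 0.27 + 0.00 + 0.04)
  = 1.5520 / 0.7200 = 2.16

2.16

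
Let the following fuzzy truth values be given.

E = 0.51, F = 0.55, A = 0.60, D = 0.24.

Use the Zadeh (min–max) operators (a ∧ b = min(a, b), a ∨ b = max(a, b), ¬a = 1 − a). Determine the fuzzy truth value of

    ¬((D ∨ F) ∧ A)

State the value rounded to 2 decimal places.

D ∨ F = max(a, b) on (0.24, 0.55) = 0.55
(D ∨ F) ∧ A = min(a, b) on (0.55, 0.60) = 0.55
¬((D ∨ F) ∧ A) = 1 − 0.55 = 0.45

0.45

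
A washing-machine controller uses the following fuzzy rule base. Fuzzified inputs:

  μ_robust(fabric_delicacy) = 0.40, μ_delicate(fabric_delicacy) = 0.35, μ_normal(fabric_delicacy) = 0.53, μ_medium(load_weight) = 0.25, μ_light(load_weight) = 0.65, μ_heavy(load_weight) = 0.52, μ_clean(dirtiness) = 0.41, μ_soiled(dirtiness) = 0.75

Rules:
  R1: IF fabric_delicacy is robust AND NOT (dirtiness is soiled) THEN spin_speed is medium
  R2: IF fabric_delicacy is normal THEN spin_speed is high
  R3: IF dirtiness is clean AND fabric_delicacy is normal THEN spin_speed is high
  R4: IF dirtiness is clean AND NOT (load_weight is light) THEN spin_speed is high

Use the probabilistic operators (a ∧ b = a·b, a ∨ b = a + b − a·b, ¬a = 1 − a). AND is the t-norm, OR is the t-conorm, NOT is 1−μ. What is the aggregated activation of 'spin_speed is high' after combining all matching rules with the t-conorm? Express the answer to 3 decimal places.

R1: robust=0.40, ¬soiled=1−0.75=0.25; AND[a·b] → w = 0.1000
R2: normal=0.53 → w = 0.5300
R3: clean=0.41, normal=0.53; AND[a·b] → w = 0.2173
R4: clean=0.41, ¬light=1−0.65=0.35; AND[a·b] → w = 0.1435
Rules with consequent 'high': {R2, R3, R4} → strengths 0.5300, 0.2173, 0.1435
Aggregate via t-conorm [a + b − a·b]: 0.6849

0.685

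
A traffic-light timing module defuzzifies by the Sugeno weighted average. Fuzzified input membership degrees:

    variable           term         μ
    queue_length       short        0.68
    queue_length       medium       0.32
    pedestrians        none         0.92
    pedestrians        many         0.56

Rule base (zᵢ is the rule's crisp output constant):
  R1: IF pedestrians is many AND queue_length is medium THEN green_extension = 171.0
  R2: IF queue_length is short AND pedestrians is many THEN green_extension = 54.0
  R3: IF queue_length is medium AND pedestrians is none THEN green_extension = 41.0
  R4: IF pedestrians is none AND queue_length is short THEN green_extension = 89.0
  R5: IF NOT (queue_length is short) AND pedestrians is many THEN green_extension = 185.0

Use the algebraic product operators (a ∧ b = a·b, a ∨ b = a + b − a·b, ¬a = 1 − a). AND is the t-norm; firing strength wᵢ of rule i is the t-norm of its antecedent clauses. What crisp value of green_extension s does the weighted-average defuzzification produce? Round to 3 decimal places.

91.675

R1 (z=171.0): many=0.56, medium=0.32; AND[a·b] → w = 0.1792
R2 (z=54.0): short=0.68, many=0.56; AND[a·b] → w = 0.3808
R3 (z=41.0): medium=0.32, none=0.92; AND[a·b] → w = 0.2944
R4 (z=89.0): none=0.92, short=0.68; AND[a·b] → w = 0.6256
R5 (z=185.0): ¬short=1−0.68=0.32, many=0.56; AND[a·b] → w = 0.1792
Weighted average = (0.1792·171.0 + 0.3808·54.0 + 0.2944·41.0 + 0.6256·89.0 + 0.1792·185.0) / (0.1792 + 0.3808 + 0.2944 + 0.6256 + 0.1792)
  = 152.1072 / 1.6592 = 91.675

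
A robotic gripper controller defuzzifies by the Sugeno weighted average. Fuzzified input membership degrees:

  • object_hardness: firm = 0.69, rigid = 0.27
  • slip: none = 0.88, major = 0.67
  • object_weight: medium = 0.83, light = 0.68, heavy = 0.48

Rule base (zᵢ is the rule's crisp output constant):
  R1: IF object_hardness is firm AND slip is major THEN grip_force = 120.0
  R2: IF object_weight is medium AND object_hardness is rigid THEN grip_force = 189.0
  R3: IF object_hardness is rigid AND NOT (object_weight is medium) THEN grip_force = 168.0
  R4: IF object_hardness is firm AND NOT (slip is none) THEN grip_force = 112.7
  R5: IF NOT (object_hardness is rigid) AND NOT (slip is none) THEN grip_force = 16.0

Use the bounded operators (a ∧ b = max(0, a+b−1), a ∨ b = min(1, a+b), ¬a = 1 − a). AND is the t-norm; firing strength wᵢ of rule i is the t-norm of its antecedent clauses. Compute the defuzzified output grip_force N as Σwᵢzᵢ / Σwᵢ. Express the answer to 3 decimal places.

R1 (z=120.0): firm=0.69, major=0.67; AND[max(0, a+b−1)] → w = 0.36
R2 (z=189.0): medium=0.83, rigid=0.27; AND[max(0, a+b−1)] → w = 0.10
R3 (z=168.0): rigid=0.27, ¬medium=1−0.83=0.17; AND[max(0, a+b−1)] → w = 0.00
R4 (z=112.7): firm=0.69, ¬none=1−0.88=0.12; AND[max(0, a+b−1)] → w = 0.00
R5 (z=16.0): ¬rigid=1−0.27=0.73, ¬none=1−0.88=0.12; AND[max(0, a+b−1)] → w = 0.00
Weighted average = (0.36·120.0 + 0.10·189.0 + 0.00·168.0 + 0.00·112.7 + 0.00·16.0) / (0.36 + 0.10 + 0.00 + 0.00 + 0.00)
  = 62.1000 / 0.4600 = 135.000

135.000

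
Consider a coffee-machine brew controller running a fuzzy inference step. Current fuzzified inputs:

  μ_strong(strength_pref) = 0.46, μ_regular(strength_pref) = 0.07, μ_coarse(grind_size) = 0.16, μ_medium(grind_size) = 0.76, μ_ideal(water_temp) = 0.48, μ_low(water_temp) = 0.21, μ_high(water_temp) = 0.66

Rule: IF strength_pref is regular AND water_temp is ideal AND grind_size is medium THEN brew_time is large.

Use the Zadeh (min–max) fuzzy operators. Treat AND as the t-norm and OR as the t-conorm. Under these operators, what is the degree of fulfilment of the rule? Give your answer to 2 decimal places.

firing strength: regular=0.07, ideal=0.48, medium=0.76; AND[min(a, b)] → w = 0.07

0.07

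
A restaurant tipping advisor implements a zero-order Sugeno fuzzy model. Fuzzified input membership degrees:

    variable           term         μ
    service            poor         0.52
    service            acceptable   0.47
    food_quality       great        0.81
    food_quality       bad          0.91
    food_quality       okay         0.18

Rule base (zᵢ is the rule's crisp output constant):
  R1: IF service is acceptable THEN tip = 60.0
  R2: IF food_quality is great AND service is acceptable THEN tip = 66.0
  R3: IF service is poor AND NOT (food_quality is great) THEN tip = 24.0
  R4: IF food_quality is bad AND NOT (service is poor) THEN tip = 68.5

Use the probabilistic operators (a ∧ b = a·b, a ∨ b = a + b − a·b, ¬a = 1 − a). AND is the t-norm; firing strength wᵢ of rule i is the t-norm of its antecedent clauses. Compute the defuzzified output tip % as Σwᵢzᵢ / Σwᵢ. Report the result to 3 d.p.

61.760

R1 (z=60.0): acceptable=0.47 → w = 0.4700
R2 (z=66.0): great=0.81, acceptable=0.47; AND[a·b] → w = 0.3807
R3 (z=24.0): poor=0.52, ¬great=1−0.81=0.19; AND[a·b] → w = 0.0988
R4 (z=68.5): bad=0.91, ¬poor=1−0.52=0.48; AND[a·b] → w = 0.4368
Weighted average = (0.4700·60.0 + 0.3807·66.0 + 0.0988·24.0 + 0.4368·68.5) / (0.4700 + 0.3807 + 0.0988 + 0.4368)
  = 85.6182 / 1.3863 = 61.760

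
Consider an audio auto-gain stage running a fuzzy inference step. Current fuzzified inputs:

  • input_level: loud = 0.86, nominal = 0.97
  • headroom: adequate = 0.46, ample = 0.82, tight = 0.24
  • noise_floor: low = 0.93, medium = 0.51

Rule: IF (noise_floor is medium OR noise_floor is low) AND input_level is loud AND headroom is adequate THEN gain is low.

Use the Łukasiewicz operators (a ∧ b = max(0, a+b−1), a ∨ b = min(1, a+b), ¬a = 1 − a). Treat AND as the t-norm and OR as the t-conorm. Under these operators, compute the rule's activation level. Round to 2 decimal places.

firing strength: (medium=0.51 OR low=0.93) = 1.00; AND[max(0, a+b−1)] with loud=0.86, adequate=0.46 → w = 0.32

0.32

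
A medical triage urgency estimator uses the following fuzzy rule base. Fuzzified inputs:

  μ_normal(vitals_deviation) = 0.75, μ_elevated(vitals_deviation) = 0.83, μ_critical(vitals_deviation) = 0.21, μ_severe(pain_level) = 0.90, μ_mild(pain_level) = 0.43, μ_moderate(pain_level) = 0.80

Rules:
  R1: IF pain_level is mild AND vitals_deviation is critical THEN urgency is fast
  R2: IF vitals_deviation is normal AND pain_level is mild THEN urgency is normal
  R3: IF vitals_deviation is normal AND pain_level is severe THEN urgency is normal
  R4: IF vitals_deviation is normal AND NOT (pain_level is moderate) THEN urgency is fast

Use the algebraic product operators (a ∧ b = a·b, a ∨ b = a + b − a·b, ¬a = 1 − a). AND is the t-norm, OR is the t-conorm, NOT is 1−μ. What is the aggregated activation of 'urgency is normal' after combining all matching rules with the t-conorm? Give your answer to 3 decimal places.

0.780

R1: mild=0.43, critical=0.21; AND[a·b] → w = 0.0903
R2: normal=0.75, mild=0.43; AND[a·b] → w = 0.3225
R3: normal=0.75, severe=0.90; AND[a·b] → w = 0.6750
R4: normal=0.75, ¬moderate=1−0.80=0.20; AND[a·b] → w = 0.1500
Rules with consequent 'normal': {R2, R3} → strengths 0.3225, 0.6750
Aggregate via t-conorm [a + b − a·b]: 0.7798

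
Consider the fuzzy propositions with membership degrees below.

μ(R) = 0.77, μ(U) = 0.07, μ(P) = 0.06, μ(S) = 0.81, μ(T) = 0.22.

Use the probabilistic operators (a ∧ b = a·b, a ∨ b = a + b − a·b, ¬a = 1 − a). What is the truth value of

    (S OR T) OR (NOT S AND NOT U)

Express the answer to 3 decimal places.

0.878

S OR T = a + b − a·b on (0.8100, 0.2200) = 0.8518
NOT S = 1 − 0.8100 = 0.1900
NOT U = 1 − 0.0700 = 0.9300
NOT S AND NOT U = a·b on (0.1900, 0.9300) = 0.1767
(S OR T) OR (NOT S AND NOT U) = a + b − a·b on (0.8518, 0.1767) = 0.8780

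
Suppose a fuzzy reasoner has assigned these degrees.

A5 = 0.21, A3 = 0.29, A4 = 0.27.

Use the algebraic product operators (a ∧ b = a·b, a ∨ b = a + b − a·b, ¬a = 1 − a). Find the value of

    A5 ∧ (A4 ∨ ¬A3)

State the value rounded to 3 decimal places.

0.166

¬A3 = 1 − 0.2900 = 0.7100
A4 ∨ ¬A3 = a + b − a·b on (0.2700, 0.7100) = 0.7883
A5 ∧ (A4 ∨ ¬A3) = a·b on (0.2100, 0.7883) = 0.1655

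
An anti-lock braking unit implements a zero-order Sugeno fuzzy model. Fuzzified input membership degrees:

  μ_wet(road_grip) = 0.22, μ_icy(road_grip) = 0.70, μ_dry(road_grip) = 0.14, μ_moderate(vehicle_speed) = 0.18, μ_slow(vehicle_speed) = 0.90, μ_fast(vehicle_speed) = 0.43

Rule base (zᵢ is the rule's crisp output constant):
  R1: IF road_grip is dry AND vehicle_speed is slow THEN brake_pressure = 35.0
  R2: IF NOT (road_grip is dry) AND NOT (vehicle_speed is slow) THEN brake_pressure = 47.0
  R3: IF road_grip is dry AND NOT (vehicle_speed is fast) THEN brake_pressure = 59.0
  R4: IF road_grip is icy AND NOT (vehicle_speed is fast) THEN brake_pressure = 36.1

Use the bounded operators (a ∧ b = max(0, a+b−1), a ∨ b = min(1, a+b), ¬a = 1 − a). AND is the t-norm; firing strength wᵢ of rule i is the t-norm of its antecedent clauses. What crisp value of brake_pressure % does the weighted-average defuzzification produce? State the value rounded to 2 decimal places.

35.96

R1 (z=35.0): dry=0.14, slow=0.90; AND[max(0, a+b−1)] → w = 0.04
R2 (z=47.0): ¬dry=1−0.14=0.86, ¬slow=1−0.90=0.10; AND[max(0, a+b−1)] → w = 0.00
R3 (z=59.0): dry=0.14, ¬fast=1−0.43=0.57; AND[max(0, a+b−1)] → w = 0.00
R4 (z=36.1): icy=0.70, ¬fast=1−0.43=0.57; AND[max(0, a+b−1)] → w = 0.27
Weighted average = (0.04·35.0 + 0.00·47.0 + 0.00·59.0 + 0.27·36.1) / (0.04 + 0.00 + 0.00 + 0.27)
  = 11.1470 / 0.3100 = 35.96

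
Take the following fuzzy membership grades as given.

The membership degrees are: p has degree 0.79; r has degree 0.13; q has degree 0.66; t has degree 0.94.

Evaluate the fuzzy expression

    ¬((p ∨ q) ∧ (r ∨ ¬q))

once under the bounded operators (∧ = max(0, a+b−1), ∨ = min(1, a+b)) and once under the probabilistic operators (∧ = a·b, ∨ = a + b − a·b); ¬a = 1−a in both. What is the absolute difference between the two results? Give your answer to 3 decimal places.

0.075

Under bounded:
  p ∨ q = min(1, a+b) on (0.79, 0.66) = 1.00
  ¬q = 1 − 0.66 = 0.34
  r ∨ ¬q = min(1, a+b) on (0.13, 0.34) = 0.47
  (p ∨ q) ∧ (r ∨ ¬q) = max(0, a+b−1) on (1.00, 0.47) = 0.47
  ¬((p ∨ q) ∧ (r ∨ ¬q)) = 1 − 0.47 = 0.53
  → value = 0.5300
Under probabilistic:
  p ∨ q = a + b − a·b on (0.7900, 0.6600) = 0.9286
  ¬q = 1 − 0.6600 = 0.3400
  r ∨ ¬q = a + b − a·b on (0.1300, 0.3400) = 0.4258
  (p ∨ q) ∧ (r ∨ ¬q) = a·b on (0.9286, 0.4258) = 0.3954
  ¬((p ∨ q) ∧ (r ∨ ¬q)) = 1 − 0.3954 = 0.6046
  → value = 0.6046
|0.5300 − 0.6046| = 0.075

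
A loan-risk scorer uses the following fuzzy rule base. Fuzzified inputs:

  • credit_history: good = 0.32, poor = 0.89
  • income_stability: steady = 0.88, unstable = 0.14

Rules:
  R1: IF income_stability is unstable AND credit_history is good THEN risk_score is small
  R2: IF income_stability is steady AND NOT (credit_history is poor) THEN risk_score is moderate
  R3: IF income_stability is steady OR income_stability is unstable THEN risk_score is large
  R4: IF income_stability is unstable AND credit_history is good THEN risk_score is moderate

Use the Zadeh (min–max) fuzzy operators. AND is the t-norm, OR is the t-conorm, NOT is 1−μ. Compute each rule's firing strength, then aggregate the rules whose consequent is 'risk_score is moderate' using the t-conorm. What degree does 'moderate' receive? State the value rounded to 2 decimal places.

0.14

R1: unstable=0.14, good=0.32; AND[min(a, b)] → w = 0.14
R2: steady=0.88, ¬poor=1−0.89=0.11; AND[min(a, b)] → w = 0.11
R3: steady=0.88, unstable=0.14; OR[max(a, b)] → w = 0.88
R4: unstable=0.14, good=0.32; AND[min(a, b)] → w = 0.14
Rules with consequent 'moderate': {R2, R4} → strengths 0.11, 0.14
Aggregate via t-conorm [max(a, b)]: 0.14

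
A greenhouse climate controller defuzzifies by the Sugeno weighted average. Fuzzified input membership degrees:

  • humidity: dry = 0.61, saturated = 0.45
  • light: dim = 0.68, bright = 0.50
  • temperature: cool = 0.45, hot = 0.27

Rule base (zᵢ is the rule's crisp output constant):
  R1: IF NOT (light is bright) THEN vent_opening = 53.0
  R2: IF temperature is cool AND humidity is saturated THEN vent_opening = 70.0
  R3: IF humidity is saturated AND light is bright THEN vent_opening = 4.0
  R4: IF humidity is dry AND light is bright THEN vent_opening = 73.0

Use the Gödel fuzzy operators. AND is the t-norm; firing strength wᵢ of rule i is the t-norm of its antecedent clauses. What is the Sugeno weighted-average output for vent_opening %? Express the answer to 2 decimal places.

50.68

R1 (z=53.0): ¬bright=1−0.50=0.50 → w = 0.50
R2 (z=70.0): cool=0.45, saturated=0.45; AND[min(a, b)] → w = 0.45
R3 (z=4.0): saturated=0.45, bright=0.50; AND[min(a, b)] → w = 0.45
R4 (z=73.0): dry=0.61, bright=0.50; AND[min(a, b)] → w = 0.50
Weighted average = (0.50·53.0 + 0.45·70.0 + 0.45·4.0 + 0.50·73.0) / (0.50 + 0.45 + 0.45 + 0.50)
  = 96.3000 / 1.9000 = 50.68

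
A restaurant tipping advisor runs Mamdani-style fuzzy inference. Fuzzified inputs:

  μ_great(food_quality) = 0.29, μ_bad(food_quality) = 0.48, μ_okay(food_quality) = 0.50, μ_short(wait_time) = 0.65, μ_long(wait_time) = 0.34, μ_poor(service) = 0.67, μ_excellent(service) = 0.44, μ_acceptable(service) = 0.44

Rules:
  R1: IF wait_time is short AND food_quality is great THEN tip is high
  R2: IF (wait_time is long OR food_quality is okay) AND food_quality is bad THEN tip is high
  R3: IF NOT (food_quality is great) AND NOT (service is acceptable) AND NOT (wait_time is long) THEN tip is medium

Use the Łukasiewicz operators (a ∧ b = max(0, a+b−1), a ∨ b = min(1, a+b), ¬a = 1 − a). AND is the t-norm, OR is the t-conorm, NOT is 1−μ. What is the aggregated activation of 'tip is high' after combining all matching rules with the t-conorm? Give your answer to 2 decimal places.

R1: short=0.65, great=0.29; AND[max(0, a+b−1)] → w = 0.00
R2: (long=0.34 OR okay=0.50) = 0.84; AND[max(0, a+b−1)] with bad=0.48 → w = 0.32
R3: ¬great=1−0.29=0.71, ¬acceptable=1−0.44=0.56, ¬long=1−0.34=0.66; AND[max(0, a+b−1)] → w = 0.00
Rules with consequent 'high': {R1, R2} → strengths 0.00, 0.32
Aggregate via t-conorm [min(1, a+b)]: 0.32

0.32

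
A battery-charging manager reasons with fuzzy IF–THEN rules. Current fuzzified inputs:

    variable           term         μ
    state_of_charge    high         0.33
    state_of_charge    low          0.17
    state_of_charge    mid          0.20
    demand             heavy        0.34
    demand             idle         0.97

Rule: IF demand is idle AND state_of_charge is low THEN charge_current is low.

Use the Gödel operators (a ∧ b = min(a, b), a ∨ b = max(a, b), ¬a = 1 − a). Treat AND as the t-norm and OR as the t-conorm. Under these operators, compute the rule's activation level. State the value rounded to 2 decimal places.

0.17

firing strength: idle=0.97, low=0.17; AND[min(a, b)] → w = 0.17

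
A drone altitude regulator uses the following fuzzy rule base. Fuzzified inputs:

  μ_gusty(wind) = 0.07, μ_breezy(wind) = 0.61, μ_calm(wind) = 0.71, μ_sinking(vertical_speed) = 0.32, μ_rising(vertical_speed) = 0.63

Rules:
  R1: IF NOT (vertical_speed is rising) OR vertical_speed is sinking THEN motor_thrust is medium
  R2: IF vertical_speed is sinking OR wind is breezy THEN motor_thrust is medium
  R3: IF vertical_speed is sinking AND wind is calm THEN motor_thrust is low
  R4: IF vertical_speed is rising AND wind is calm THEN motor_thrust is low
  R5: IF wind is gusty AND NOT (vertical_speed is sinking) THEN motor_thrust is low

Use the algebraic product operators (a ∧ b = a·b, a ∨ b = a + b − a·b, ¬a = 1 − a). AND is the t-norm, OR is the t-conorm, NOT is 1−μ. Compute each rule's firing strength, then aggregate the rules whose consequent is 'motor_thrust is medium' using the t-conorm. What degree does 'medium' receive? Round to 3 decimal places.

0.886

R1: ¬rising=1−0.63=0.37, sinking=0.32; OR[a + b − a·b] → w = 0.5716
R2: sinking=0.32, breezy=0.61; OR[a + b − a·b] → w = 0.7348
R3: sinking=0.32, calm=0.71; AND[a·b] → w = 0.2272
R4: rising=0.63, calm=0.71; AND[a·b] → w = 0.4473
R5: gusty=0.07, ¬sinking=1−0.32=0.68; AND[a·b] → w = 0.0476
Rules with consequent 'medium': {R1, R2} → strengths 0.5716, 0.7348
Aggregate via t-conorm [a + b − a·b]: 0.8864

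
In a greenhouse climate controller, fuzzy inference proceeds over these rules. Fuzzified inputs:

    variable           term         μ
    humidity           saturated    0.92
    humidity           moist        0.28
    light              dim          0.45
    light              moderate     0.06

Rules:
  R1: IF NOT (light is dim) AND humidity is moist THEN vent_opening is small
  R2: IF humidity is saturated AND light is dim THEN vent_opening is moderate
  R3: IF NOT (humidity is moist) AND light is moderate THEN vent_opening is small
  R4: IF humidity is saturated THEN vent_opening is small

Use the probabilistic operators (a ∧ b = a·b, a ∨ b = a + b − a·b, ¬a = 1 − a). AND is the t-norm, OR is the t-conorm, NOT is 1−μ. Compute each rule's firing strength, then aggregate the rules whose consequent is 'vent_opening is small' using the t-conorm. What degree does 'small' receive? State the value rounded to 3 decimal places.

R1: ¬dim=1−0.45=0.55, moist=0.28; AND[a·b] → w = 0.1540
R2: saturated=0.92, dim=0.45; AND[a·b] → w = 0.4140
R3: ¬moist=1−0.28=0.72, moderate=0.06; AND[a·b] → w = 0.0432
R4: saturated=0.92 → w = 0.9200
Rules with consequent 'small': {R1, R3, R4} → strengths 0.1540, 0.0432, 0.9200
Aggregate via t-conorm [a + b − a·b]: 0.9352

0.935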